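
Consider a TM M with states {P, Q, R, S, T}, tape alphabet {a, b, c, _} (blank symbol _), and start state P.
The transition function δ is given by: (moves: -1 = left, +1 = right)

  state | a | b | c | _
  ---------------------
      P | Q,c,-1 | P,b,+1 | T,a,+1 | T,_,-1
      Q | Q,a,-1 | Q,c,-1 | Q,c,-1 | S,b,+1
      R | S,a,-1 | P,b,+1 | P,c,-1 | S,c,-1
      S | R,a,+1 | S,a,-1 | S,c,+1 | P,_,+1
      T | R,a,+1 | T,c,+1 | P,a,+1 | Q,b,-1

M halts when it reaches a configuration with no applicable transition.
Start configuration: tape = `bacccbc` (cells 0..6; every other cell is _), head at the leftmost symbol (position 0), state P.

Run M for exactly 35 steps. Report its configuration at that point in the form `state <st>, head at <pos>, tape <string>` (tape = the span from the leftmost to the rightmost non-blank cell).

state Q, head at 3, tape bccccccccb

P | __[b]acccbc__   read b → write b, move +1, go to P
P | __b[a]cccbc__   read a → write c, move -1, go to Q
Q | __[b]ccccbc__   read b → write c, move -1, go to Q
Q | _[_]cccccbc__   read _ → write b, move +1, go to S
S | _b[c]ccccbc__   read c → write c, move +1, go to S
S | _bc[c]cccbc__   read c → write c, move +1, go to S
S | _bcc[c]ccbc__   read c → write c, move +1, go to S
S | _bccc[c]cbc__   read c → write c, move +1, go to S
S | _bcccc[c]bc__   read c → write c, move +1, go to S
S | _bccccc[b]c__   read b → write a, move -1, go to S
S | _bcccc[c]ac__   read c → write c, move +1, go to S
S | _bccccc[a]c__   read a → write a, move +1, go to R
R | _bccccca[c]__   read c → write c, move -1, go to P
P | _bccccc[a]c__   read a → write c, move -1, go to Q
Q | _bcccc[c]cc__   read c → write c, move -1, go to Q
Q | _bccc[c]ccc__   read c → write c, move -1, go to Q
Q | _bcc[c]cccc__   read c → write c, move -1, go to Q
Q | _bc[c]ccccc__   read c → write c, move -1, go to Q
Q | _b[c]cccccc__   read c → write c, move -1, go to Q
Q | _[b]ccccccc__   read b → write c, move -1, go to Q
Q | [_]cccccccc__   read _ → write b, move +1, go to S
S | b[c]ccccccc__   read c → write c, move +1, go to S
S | bc[c]cccccc__   read c → write c, move +1, go to S
S | bcc[c]ccccc__   read c → write c, move +1, go to S
S | bccc[c]cccc__   read c → write c, move +1, go to S
S | bcccc[c]ccc__   read c → write c, move +1, go to S
S | bccccc[c]cc__   read c → write c, move +1, go to S
S | bcccccc[c]c__   read c → write c, move +1, go to S
S | bccccccc[c]__   read c → write c, move +1, go to S
S | bcccccccc[_]_   read _ → write _, move +1, go to P
P | bcccccccc_[_]   read _ → write _, move -1, go to T
T | bcccccccc[_]_   read _ → write b, move -1, go to Q
Q | bccccccc[c]b_   read c → write c, move -1, go to Q
Q | bcccccc[c]cb_   read c → write c, move -1, go to Q
Q | bccccc[c]ccb_   read c → write c, move -1, go to Q
Q | bcccc[c]cccb_
After 35 steps: state Q, head at 3, tape bccccccccb.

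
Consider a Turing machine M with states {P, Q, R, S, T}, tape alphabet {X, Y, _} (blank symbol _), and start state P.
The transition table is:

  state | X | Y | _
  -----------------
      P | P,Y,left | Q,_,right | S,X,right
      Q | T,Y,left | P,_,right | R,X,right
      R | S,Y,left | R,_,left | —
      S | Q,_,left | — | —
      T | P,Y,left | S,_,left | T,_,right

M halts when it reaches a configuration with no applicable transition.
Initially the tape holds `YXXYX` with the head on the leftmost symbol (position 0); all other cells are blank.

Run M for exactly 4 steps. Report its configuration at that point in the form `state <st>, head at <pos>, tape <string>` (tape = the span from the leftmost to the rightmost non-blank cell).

state=P head=0 tape=[Y]XXYX   (P,Y)→(Q,_,right)
state=Q head=1 tape=_[X]XYX   (Q,X)→(T,Y,left)
state=T head=0 tape=[_]YXYX   (T,_)→(T,_,right)
state=T head=1 tape=_[Y]XYX   (T,Y)→(S,_,left)
state=S head=0 tape=[_]_XYX
After 4 steps: state S, head at 0, tape XYX.

state S, head at 0, tape XYX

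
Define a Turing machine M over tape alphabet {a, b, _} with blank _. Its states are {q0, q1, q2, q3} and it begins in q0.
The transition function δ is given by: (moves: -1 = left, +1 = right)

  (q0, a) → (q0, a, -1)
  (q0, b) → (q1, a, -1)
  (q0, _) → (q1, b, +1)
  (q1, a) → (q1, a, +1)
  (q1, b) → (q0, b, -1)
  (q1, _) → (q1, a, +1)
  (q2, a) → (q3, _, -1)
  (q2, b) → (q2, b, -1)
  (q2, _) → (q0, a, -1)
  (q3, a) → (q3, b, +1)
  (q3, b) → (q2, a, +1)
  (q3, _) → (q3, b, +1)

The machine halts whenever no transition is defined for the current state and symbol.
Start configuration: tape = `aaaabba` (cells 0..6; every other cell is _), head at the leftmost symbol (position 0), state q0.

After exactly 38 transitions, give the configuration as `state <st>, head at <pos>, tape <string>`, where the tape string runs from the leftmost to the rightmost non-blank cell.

state=q0 head=0 tape=___[a]aaabba   (q0,a)→(q0,a,-1)
state=q0 head=-1 tape=__[_]aaaabba   (q0,_)→(q1,b,+1)
state=q1 head=0 tape=__b[a]aaabba   (q1,a)→(q1,a,+1)
state=q1 head=1 tape=__ba[a]aabba   (q1,a)→(q1,a,+1)
state=q1 head=2 tape=__baa[a]abba   (q1,a)→(q1,a,+1)
state=q1 head=3 tape=__baaa[a]bba   (q1,a)→(q1,a,+1)
state=q1 head=4 tape=__baaaa[b]ba   (q1,b)→(q0,b,-1)
state=q0 head=3 tape=__baaa[a]bba   (q0,a)→(q0,a,-1)
state=q0 head=2 tape=__baa[a]abba   (q0,a)→(q0,a,-1)
state=q0 head=1 tape=__ba[a]aabba   (q0,a)→(q0,a,-1)
state=q0 head=0 tape=__b[a]aaabba   (q0,a)→(q0,a,-1)
state=q0 head=-1 tape=__[b]aaaabba   (q0,b)→(q1,a,-1)
state=q1 head=-2 tape=_[_]aaaaabba   (q1,_)→(q1,a,+1)
state=q1 head=-1 tape=_a[a]aaaabba   (q1,a)→(q1,a,+1)
state=q1 head=0 tape=_aa[a]aaabba   (q1,a)→(q1,a,+1)
state=q1 head=1 tape=_aaa[a]aabba   (q1,a)→(q1,a,+1)
state=q1 head=2 tape=_aaaa[a]abba   (q1,a)→(q1,a,+1)
state=q1 head=3 tape=_aaaaa[a]bba   (q1,a)→(q1,a,+1)
state=q1 head=4 tape=_aaaaaa[b]ba   (q1,b)→(q0,b,-1)
state=q0 head=3 tape=_aaaaa[a]bba   (q0,a)→(q0,a,-1)
state=q0 head=2 tape=_aaaa[a]abba   (q0,a)→(q0,a,-1)
state=q0 head=1 tape=_aaa[a]aabba   (q0,a)→(q0,a,-1)
state=q0 head=0 tape=_aa[a]aaabba   (q0,a)→(q0,a,-1)
state=q0 head=-1 tape=_a[a]aaaabba   (q0,a)→(q0,a,-1)
state=q0 head=-2 tape=_[a]aaaaabba   (q0,a)→(q0,a,-1)
state=q0 head=-3 tape=[_]aaaaaabba   (q0,_)→(q1,b,+1)
state=q1 head=-2 tape=b[a]aaaaabba   (q1,a)→(q1,a,+1)
state=q1 head=-1 tape=ba[a]aaaabba   (q1,a)→(q1,a,+1)
state=q1 head=0 tape=baa[a]aaabba   (q1,a)→(q1,a,+1)
state=q1 head=1 tape=baaa[a]aabba   (q1,a)→(q1,a,+1)
state=q1 head=2 tape=baaaa[a]abba   (q1,a)→(q1,a,+1)
state=q1 head=3 tape=baaaaa[a]bba   (q1,a)→(q1,a,+1)
state=q1 head=4 tape=baaaaaa[b]ba   (q1,b)→(q0,b,-1)
state=q0 head=3 tape=baaaaa[a]bba   (q0,a)→(q0,a,-1)
state=q0 head=2 tape=baaaa[a]abba   (q0,a)→(q0,a,-1)
state=q0 head=1 tape=baaa[a]aabba   (q0,a)→(q0,a,-1)
state=q0 head=0 tape=baa[a]aaabba   (q0,a)→(q0,a,-1)
state=q0 head=-1 tape=ba[a]aaaabba   (q0,a)→(q0,a,-1)
state=q0 head=-2 tape=b[a]aaaaabba
After 38 steps: state q0, head at -2, tape baaaaaabba.

state q0, head at -2, tape baaaaaabba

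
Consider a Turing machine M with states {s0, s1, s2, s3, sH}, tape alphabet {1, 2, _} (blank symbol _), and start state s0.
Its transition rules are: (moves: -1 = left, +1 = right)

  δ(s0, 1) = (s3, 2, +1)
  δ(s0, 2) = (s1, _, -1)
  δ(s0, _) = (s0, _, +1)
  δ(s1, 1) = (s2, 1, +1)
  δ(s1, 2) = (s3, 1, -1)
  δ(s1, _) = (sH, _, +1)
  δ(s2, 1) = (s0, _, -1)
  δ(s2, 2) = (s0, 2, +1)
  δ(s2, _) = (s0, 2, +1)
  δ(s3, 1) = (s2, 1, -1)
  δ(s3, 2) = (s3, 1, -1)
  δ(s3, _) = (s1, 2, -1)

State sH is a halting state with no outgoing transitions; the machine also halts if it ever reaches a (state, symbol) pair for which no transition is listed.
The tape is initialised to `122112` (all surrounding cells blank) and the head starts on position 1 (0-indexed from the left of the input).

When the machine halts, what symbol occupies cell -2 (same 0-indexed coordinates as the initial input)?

state=s0 head=1 tape=___1[2]2112   (s0,2)→(s1,_,-1)
state=s1 head=0 tape=___[1]_2112   (s1,1)→(s2,1,+1)
state=s2 head=1 tape=___1[_]2112   (s2,_)→(s0,2,+1)
state=s0 head=2 tape=___12[2]112   (s0,2)→(s1,_,-1)
state=s1 head=1 tape=___1[2]_112   (s1,2)→(s3,1,-1)
state=s3 head=0 tape=___[1]1_112   (s3,1)→(s2,1,-1)
state=s2 head=-1 tape=__[_]11_112   (s2,_)→(s0,2,+1)
state=s0 head=0 tape=__2[1]1_112   (s0,1)→(s3,2,+1)
state=s3 head=1 tape=__22[1]_112   (s3,1)→(s2,1,-1)
state=s2 head=0 tape=__2[2]1_112   (s2,2)→(s0,2,+1)
state=s0 head=1 tape=__22[1]_112   (s0,1)→(s3,2,+1)
state=s3 head=2 tape=__222[_]112   (s3,_)→(s1,2,-1)
state=s1 head=1 tape=__22[2]2112   (s1,2)→(s3,1,-1)
state=s3 head=0 tape=__2[2]12112   (s3,2)→(s3,1,-1)
state=s3 head=-1 tape=__[2]112112   (s3,2)→(s3,1,-1)
state=s3 head=-2 tape=_[_]1112112   (s3,_)→(s1,2,-1)
state=s1 head=-3 tape=[_]21112112   (s1,_)→(sH,_,+1)
state=sH head=-2 tape=_[2]1112112
Cell -2 holds 2 when M halts.

2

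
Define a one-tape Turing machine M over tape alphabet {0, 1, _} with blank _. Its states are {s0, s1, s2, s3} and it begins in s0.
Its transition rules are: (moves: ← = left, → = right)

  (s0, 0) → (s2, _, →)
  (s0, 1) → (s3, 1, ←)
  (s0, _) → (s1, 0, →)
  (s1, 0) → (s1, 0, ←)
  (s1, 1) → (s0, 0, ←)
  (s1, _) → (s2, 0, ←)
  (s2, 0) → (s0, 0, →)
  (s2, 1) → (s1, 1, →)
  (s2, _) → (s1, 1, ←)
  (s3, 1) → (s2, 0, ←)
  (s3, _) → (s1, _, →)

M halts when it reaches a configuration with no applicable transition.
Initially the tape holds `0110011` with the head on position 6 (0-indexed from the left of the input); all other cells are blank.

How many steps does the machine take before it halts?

state=s0 head=6 tape=011001[1]_   (s0,1)→(s3,1,←)
state=s3 head=5 tape=01100[1]1_   (s3,1)→(s2,0,←)
state=s2 head=4 tape=0110[0]01_   (s2,0)→(s0,0,→)
state=s0 head=5 tape=01100[0]1_   (s0,0)→(s2,_,→)
state=s2 head=6 tape=01100_[1]_   (s2,1)→(s1,1,→)
state=s1 head=7 tape=01100_1[_]   (s1,_)→(s2,0,←)
state=s2 head=6 tape=01100_[1]0   (s2,1)→(s1,1,→)
state=s1 head=7 tape=01100_1[0]   (s1,0)→(s1,0,←)
state=s1 head=6 tape=01100_[1]0   (s1,1)→(s0,0,←)
state=s0 head=5 tape=01100[_]00   (s0,_)→(s1,0,→)
state=s1 head=6 tape=011000[0]0   (s1,0)→(s1,0,←)
state=s1 head=5 tape=01100[0]00   (s1,0)→(s1,0,←)
state=s1 head=4 tape=0110[0]000   (s1,0)→(s1,0,←)
state=s1 head=3 tape=011[0]0000   (s1,0)→(s1,0,←)
state=s1 head=2 tape=01[1]00000   (s1,1)→(s0,0,←)
state=s0 head=1 tape=0[1]000000   (s0,1)→(s3,1,←)
state=s3 head=0 tape=[0]1000000
M halts after 16 transitions.

16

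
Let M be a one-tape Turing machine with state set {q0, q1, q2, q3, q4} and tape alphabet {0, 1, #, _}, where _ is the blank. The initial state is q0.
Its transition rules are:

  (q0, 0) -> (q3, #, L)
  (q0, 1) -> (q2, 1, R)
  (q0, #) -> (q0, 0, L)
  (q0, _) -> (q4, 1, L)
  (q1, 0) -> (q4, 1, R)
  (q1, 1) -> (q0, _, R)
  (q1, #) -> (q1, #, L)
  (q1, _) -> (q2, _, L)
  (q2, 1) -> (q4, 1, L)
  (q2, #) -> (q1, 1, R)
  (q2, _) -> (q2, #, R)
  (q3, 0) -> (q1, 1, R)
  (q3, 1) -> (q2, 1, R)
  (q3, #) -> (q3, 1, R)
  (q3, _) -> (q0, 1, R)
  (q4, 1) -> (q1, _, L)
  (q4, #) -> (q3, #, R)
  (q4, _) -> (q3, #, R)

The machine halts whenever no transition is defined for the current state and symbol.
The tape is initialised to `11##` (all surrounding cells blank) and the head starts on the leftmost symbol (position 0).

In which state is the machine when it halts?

state=q0 head=0 tape=____[1]1##   (q0,1)→(q2,1,R)
state=q2 head=1 tape=____1[1]##   (q2,1)→(q4,1,L)
state=q4 head=0 tape=____[1]1##   (q4,1)→(q1,_,L)
state=q1 head=-1 tape=___[_]_1##   (q1,_)→(q2,_,L)
state=q2 head=-2 tape=__[_]__1##   (q2,_)→(q2,#,R)
state=q2 head=-1 tape=__#[_]_1##   (q2,_)→(q2,#,R)
state=q2 head=0 tape=__##[_]1##   (q2,_)→(q2,#,R)
state=q2 head=1 tape=__###[1]##   (q2,1)→(q4,1,L)
state=q4 head=0 tape=__##[#]1##   (q4,#)→(q3,#,R)
state=q3 head=1 tape=__###[1]##   (q3,1)→(q2,1,R)
state=q2 head=2 tape=__###1[#]#   (q2,#)→(q1,1,R)
state=q1 head=3 tape=__###11[#]   (q1,#)→(q1,#,L)
state=q1 head=2 tape=__###1[1]#   (q1,1)→(q0,_,R)
state=q0 head=3 tape=__###1_[#]   (q0,#)→(q0,0,L)
state=q0 head=2 tape=__###1[_]0   (q0,_)→(q4,1,L)
state=q4 head=1 tape=__###[1]10   (q4,1)→(q1,_,L)
state=q1 head=0 tape=__##[#]_10   (q1,#)→(q1,#,L)
state=q1 head=-1 tape=__#[#]#_10   (q1,#)→(q1,#,L)
state=q1 head=-2 tape=__[#]##_10   (q1,#)→(q1,#,L)
state=q1 head=-3 tape=_[_]###_10   (q1,_)→(q2,_,L)
state=q2 head=-4 tape=[_]_###_10   (q2,_)→(q2,#,R)
state=q2 head=-3 tape=#[_]###_10   (q2,_)→(q2,#,R)
state=q2 head=-2 tape=##[#]##_10   (q2,#)→(q1,1,R)
state=q1 head=-1 tape=##1[#]#_10   (q1,#)→(q1,#,L)
state=q1 head=-2 tape=##[1]##_10   (q1,1)→(q0,_,R)
state=q0 head=-1 tape=##_[#]#_10   (q0,#)→(q0,0,L)
state=q0 head=-2 tape=##[_]0#_10   (q0,_)→(q4,1,L)
state=q4 head=-3 tape=#[#]10#_10   (q4,#)→(q3,#,R)
state=q3 head=-2 tape=##[1]0#_10   (q3,1)→(q2,1,R)
state=q2 head=-1 tape=##1[0]#_10
No transition is defined for (q2, 0); M halts in state q2.

q2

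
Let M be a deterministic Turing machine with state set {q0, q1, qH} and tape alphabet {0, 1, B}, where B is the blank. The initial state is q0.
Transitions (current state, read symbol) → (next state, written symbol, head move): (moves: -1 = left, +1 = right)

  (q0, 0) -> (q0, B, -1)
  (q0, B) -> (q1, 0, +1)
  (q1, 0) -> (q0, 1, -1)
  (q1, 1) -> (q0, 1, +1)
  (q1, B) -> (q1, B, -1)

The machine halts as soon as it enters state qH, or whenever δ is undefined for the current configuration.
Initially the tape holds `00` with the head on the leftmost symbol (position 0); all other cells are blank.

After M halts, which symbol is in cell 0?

B

q0 | BB[0]0   read 0 → write B, move -1, go to q0
q0 | B[B]B0   read B → write 0, move +1, go to q1
q1 | B0[B]0   read B → write B, move -1, go to q1
q1 | B[0]B0   read 0 → write 1, move -1, go to q0
q0 | [B]1B0   read B → write 0, move +1, go to q1
q1 | 0[1]B0   read 1 → write 1, move +1, go to q0
q0 | 01[B]0   read B → write 0, move +1, go to q1
q1 | 010[0]   read 0 → write 1, move -1, go to q0
q0 | 01[0]1   read 0 → write B, move -1, go to q0
q0 | 0[1]B1
Cell 0 holds B when M halts.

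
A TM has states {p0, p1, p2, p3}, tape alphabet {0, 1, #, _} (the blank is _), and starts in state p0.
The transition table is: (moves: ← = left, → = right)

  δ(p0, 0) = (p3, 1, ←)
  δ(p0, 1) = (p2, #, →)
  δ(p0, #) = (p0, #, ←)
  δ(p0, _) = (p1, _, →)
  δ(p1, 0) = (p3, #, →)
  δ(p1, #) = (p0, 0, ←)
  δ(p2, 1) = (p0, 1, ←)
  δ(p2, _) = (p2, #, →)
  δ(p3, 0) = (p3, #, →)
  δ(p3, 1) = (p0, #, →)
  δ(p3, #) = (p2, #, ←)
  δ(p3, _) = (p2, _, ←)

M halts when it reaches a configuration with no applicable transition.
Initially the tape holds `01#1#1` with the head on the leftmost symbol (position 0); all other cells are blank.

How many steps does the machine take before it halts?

12

p0 | ___[0]1#1#1   read 0 → write 1, move ←, go to p3
p3 | __[_]11#1#1   read _ → write _, move ←, go to p2
p2 | _[_]_11#1#1   read _ → write #, move →, go to p2
p2 | _#[_]11#1#1   read _ → write #, move →, go to p2
p2 | _##[1]1#1#1   read 1 → write 1, move ←, go to p0
p0 | _#[#]11#1#1   read # → write #, move ←, go to p0
p0 | _[#]#11#1#1   read # → write #, move ←, go to p0
p0 | [_]##11#1#1   read _ → write _, move →, go to p1
p1 | _[#]#11#1#1   read # → write 0, move ←, go to p0
p0 | [_]0#11#1#1   read _ → write _, move →, go to p1
p1 | _[0]#11#1#1   read 0 → write #, move →, go to p3
p3 | _#[#]11#1#1   read # → write #, move ←, go to p2
p2 | _[#]#11#1#1
M halts after 12 transitions.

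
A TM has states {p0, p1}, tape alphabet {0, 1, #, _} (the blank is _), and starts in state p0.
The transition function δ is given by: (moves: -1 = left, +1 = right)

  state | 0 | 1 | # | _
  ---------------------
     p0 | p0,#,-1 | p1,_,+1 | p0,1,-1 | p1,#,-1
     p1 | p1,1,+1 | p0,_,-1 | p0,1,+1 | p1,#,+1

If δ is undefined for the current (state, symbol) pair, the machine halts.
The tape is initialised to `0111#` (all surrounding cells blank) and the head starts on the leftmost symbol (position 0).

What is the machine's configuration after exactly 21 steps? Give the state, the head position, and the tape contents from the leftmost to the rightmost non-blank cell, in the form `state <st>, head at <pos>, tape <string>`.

state p0, head at -3, tape #11_#_111#

state=p0 head=0 tape=_____[0]111#   (p0,0)→(p0,#,-1)
state=p0 head=-1 tape=____[_]#111#   (p0,_)→(p1,#,-1)
state=p1 head=-2 tape=___[_]##111#   (p1,_)→(p1,#,+1)
state=p1 head=-1 tape=___#[#]#111#   (p1,#)→(p0,1,+1)
state=p0 head=0 tape=___#1[#]111#   (p0,#)→(p0,1,-1)
state=p0 head=-1 tape=___#[1]1111#   (p0,1)→(p1,_,+1)
state=p1 head=0 tape=___#_[1]111#   (p1,1)→(p0,_,-1)
state=p0 head=-1 tape=___#[_]_111#   (p0,_)→(p1,#,-1)
state=p1 head=-2 tape=___[#]#_111#   (p1,#)→(p0,1,+1)
state=p0 head=-1 tape=___1[#]_111#   (p0,#)→(p0,1,-1)
state=p0 head=-2 tape=___[1]1_111#   (p0,1)→(p1,_,+1)
state=p1 head=-1 tape=____[1]_111#   (p1,1)→(p0,_,-1)
state=p0 head=-2 tape=___[_]__111#   (p0,_)→(p1,#,-1)
state=p1 head=-3 tape=__[_]#__111#   (p1,_)→(p1,#,+1)
state=p1 head=-2 tape=__#[#]__111#   (p1,#)→(p0,1,+1)
state=p0 head=-1 tape=__#1[_]_111#   (p0,_)→(p1,#,-1)
state=p1 head=-2 tape=__#[1]#_111#   (p1,1)→(p0,_,-1)
state=p0 head=-3 tape=__[#]_#_111#   (p0,#)→(p0,1,-1)
state=p0 head=-4 tape=_[_]1_#_111#   (p0,_)→(p1,#,-1)
state=p1 head=-5 tape=[_]#1_#_111#   (p1,_)→(p1,#,+1)
state=p1 head=-4 tape=#[#]1_#_111#   (p1,#)→(p0,1,+1)
state=p0 head=-3 tape=#1[1]_#_111#
After 21 steps: state p0, head at -3, tape #11_#_111#.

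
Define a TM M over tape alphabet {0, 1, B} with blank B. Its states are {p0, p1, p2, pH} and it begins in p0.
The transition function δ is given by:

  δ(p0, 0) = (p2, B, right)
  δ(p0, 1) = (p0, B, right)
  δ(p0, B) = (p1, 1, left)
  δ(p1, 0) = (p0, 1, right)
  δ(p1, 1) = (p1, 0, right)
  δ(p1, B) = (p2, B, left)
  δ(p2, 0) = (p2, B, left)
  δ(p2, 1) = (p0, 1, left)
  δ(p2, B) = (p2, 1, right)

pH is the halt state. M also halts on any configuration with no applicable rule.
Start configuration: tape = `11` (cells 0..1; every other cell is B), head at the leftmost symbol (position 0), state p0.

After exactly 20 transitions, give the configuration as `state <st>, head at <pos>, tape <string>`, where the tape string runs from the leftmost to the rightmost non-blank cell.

state=p0 head=0 tape=[1]1BBB   (p0,1)→(p0,B,right)
state=p0 head=1 tape=B[1]BBB   (p0,1)→(p0,B,right)
state=p0 head=2 tape=BB[B]BB   (p0,B)→(p1,1,left)
state=p1 head=1 tape=B[B]1BB   (p1,B)→(p2,B,left)
state=p2 head=0 tape=[B]B1BB   (p2,B)→(p2,1,right)
state=p2 head=1 tape=1[B]1BB   (p2,B)→(p2,1,right)
state=p2 head=2 tape=11[1]BB   (p2,1)→(p0,1,left)
state=p0 head=1 tape=1[1]1BB   (p0,1)→(p0,B,right)
state=p0 head=2 tape=1B[1]BB   (p0,1)→(p0,B,right)
state=p0 head=3 tape=1BB[B]B   (p0,B)→(p1,1,left)
state=p1 head=2 tape=1B[B]1B   (p1,B)→(p2,B,left)
state=p2 head=1 tape=1[B]B1B   (p2,B)→(p2,1,right)
state=p2 head=2 tape=11[B]1B   (p2,B)→(p2,1,right)
state=p2 head=3 tape=111[1]B   (p2,1)→(p0,1,left)
state=p0 head=2 tape=11[1]1B   (p0,1)→(p0,B,right)
state=p0 head=3 tape=11B[1]B   (p0,1)→(p0,B,right)
state=p0 head=4 tape=11BB[B]   (p0,B)→(p1,1,left)
state=p1 head=3 tape=11B[B]1   (p1,B)→(p2,B,left)
state=p2 head=2 tape=11[B]B1   (p2,B)→(p2,1,right)
state=p2 head=3 tape=111[B]1   (p2,B)→(p2,1,right)
state=p2 head=4 tape=1111[1]
After 20 steps: state p2, head at 4, tape 11111.

state p2, head at 4, tape 11111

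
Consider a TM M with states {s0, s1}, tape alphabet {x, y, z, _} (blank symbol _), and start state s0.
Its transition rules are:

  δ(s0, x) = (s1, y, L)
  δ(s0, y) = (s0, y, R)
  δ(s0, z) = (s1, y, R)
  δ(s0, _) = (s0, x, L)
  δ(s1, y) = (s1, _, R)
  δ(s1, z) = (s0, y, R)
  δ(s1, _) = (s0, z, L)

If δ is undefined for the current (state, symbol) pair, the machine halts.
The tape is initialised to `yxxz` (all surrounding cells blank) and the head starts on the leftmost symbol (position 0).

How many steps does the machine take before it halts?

4

s0 | [y]xxz   read y → write y, move R, go to s0
s0 | y[x]xz   read x → write y, move L, go to s1
s1 | [y]yxz   read y → write _, move R, go to s1
s1 | _[y]xz   read y → write _, move R, go to s1
s1 | __[x]z
M halts after 4 transitions.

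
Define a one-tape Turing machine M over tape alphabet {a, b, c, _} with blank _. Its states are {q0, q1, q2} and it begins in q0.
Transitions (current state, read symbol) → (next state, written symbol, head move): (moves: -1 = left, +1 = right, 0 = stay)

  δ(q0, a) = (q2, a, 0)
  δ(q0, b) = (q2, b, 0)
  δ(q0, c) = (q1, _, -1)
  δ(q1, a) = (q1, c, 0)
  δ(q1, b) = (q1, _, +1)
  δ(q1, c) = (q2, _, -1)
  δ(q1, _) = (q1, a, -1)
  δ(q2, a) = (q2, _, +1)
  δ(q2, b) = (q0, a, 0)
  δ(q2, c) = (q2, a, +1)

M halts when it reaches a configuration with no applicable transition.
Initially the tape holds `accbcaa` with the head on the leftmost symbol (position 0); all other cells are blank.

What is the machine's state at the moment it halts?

q0 | [a]ccbcaa_   read a → write a, move 0, go to q2
q2 | [a]ccbcaa_   read a → write _, move +1, go to q2
q2 | _[c]cbcaa_   read c → write a, move +1, go to q2
q2 | _a[c]bcaa_   read c → write a, move +1, go to q2
q2 | _aa[b]caa_   read b → write a, move 0, go to q0
q0 | _aa[a]caa_   read a → write a, move 0, go to q2
q2 | _aa[a]caa_   read a → write _, move +1, go to q2
q2 | _aa_[c]aa_   read c → write a, move +1, go to q2
q2 | _aa_a[a]a_   read a → write _, move +1, go to q2
q2 | _aa_a_[a]_   read a → write _, move +1, go to q2
q2 | _aa_a__[_]
No transition is defined for (q2, _); M halts in state q2.

q2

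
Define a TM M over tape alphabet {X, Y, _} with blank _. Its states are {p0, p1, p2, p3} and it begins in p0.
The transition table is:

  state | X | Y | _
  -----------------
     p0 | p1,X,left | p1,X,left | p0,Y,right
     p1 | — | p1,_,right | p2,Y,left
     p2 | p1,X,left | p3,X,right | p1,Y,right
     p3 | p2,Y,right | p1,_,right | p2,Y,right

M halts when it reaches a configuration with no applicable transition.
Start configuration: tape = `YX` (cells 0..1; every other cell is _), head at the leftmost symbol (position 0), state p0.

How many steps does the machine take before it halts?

4

p0 | __[Y]X   read Y → write X, move left, go to p1
p1 | _[_]XX   read _ → write Y, move left, go to p2
p2 | [_]YXX   read _ → write Y, move right, go to p1
p1 | Y[Y]XX   read Y → write _, move right, go to p1
p1 | Y_[X]X
M halts after 4 transitions.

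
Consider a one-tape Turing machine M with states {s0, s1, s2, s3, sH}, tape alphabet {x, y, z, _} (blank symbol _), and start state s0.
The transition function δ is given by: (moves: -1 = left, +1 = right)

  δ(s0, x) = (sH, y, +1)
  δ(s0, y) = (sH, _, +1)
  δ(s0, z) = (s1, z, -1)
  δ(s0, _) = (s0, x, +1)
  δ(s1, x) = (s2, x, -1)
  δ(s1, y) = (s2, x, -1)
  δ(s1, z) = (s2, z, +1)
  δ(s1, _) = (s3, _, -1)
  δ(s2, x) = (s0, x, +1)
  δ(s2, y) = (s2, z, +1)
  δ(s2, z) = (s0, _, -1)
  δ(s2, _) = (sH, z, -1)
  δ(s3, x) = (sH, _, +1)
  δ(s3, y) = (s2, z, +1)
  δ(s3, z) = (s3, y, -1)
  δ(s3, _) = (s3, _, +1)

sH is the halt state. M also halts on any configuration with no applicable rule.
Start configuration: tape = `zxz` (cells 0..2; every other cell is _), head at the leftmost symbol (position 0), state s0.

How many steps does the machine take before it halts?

s0 | __[z]xz   read z → write z, move -1, go to s1
s1 | _[_]zxz   read _ → write _, move -1, go to s3
s3 | [_]_zxz   read _ → write _, move +1, go to s3
s3 | _[_]zxz   read _ → write _, move +1, go to s3
s3 | __[z]xz   read z → write y, move -1, go to s3
s3 | _[_]yxz   read _ → write _, move +1, go to s3
s3 | __[y]xz   read y → write z, move +1, go to s2
s2 | __z[x]z   read x → write x, move +1, go to s0
s0 | __zx[z]   read z → write z, move -1, go to s1
s1 | __z[x]z   read x → write x, move -1, go to s2
s2 | __[z]xz   read z → write _, move -1, go to s0
s0 | _[_]_xz   read _ → write x, move +1, go to s0
s0 | _x[_]xz   read _ → write x, move +1, go to s0
s0 | _xx[x]z   read x → write y, move +1, go to sH
sH | _xxy[z]
M halts after 14 transitions.

14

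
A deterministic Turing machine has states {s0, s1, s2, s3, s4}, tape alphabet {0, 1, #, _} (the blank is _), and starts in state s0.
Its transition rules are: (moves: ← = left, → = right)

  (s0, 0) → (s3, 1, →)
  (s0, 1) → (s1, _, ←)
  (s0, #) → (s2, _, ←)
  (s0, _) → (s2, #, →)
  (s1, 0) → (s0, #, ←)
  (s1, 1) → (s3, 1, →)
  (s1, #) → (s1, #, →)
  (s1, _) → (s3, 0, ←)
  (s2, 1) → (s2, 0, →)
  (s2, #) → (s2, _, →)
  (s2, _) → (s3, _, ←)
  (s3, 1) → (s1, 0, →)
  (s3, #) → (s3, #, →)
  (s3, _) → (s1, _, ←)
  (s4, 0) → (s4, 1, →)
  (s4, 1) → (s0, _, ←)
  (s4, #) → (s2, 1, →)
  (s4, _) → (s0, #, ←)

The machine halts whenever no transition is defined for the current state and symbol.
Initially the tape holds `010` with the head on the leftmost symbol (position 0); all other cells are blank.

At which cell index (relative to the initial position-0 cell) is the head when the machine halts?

3

state=s0 head=0 tape=[0]10_   (s0,0)→(s3,1,→)
state=s3 head=1 tape=1[1]0_   (s3,1)→(s1,0,→)
state=s1 head=2 tape=10[0]_   (s1,0)→(s0,#,←)
state=s0 head=1 tape=1[0]#_   (s0,0)→(s3,1,→)
state=s3 head=2 tape=11[#]_   (s3,#)→(s3,#,→)
state=s3 head=3 tape=11#[_]   (s3,_)→(s1,_,←)
state=s1 head=2 tape=11[#]_   (s1,#)→(s1,#,→)
state=s1 head=3 tape=11#[_]   (s1,_)→(s3,0,←)
state=s3 head=2 tape=11[#]0   (s3,#)→(s3,#,→)
state=s3 head=3 tape=11#[0]
At halt the head is at cell 3.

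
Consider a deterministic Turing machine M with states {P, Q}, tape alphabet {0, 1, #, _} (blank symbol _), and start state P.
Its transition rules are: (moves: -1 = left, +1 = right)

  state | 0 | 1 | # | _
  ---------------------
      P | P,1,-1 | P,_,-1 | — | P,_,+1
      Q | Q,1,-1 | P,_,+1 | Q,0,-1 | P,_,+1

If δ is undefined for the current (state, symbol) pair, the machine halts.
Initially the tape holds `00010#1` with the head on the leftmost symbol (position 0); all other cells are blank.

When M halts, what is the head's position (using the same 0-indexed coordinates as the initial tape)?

P | _[0]0010#1   read 0 → write 1, move -1, go to P
P | [_]10010#1   read _ → write _, move +1, go to P
P | _[1]0010#1   read 1 → write _, move -1, go to P
P | [_]_0010#1   read _ → write _, move +1, go to P
P | _[_]0010#1   read _ → write _, move +1, go to P
P | __[0]010#1   read 0 → write 1, move -1, go to P
P | _[_]1010#1   read _ → write _, move +1, go to P
P | __[1]010#1   read 1 → write _, move -1, go to P
P | _[_]_010#1   read _ → write _, move +1, go to P
P | __[_]010#1   read _ → write _, move +1, go to P
P | ___[0]10#1   read 0 → write 1, move -1, go to P
P | __[_]110#1   read _ → write _, move +1, go to P
P | ___[1]10#1   read 1 → write _, move -1, go to P
P | __[_]_10#1   read _ → write _, move +1, go to P
P | ___[_]10#1   read _ → write _, move +1, go to P
P | ____[1]0#1   read 1 → write _, move -1, go to P
P | ___[_]_0#1   read _ → write _, move +1, go to P
P | ____[_]0#1   read _ → write _, move +1, go to P
P | _____[0]#1   read 0 → write 1, move -1, go to P
P | ____[_]1#1   read _ → write _, move +1, go to P
P | _____[1]#1   read 1 → write _, move -1, go to P
P | ____[_]_#1   read _ → write _, move +1, go to P
P | _____[_]#1   read _ → write _, move +1, go to P
P | ______[#]1
At halt the head is at cell 5.

5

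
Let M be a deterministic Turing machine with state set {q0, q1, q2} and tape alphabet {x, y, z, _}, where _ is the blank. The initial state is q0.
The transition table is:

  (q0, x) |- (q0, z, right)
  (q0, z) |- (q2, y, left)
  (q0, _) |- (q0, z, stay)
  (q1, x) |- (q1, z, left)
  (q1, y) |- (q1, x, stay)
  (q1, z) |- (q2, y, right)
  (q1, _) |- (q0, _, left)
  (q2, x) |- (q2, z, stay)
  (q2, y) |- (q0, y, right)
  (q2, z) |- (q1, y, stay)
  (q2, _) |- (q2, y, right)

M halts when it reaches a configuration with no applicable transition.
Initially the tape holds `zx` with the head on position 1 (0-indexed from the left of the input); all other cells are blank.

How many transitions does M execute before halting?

20

q0 | ___z[x]_   read x → write z, move right, go to q0
q0 | ___zz[_]   read _ → write z, move stay, go to q0
q0 | ___zz[z]   read z → write y, move left, go to q2
q2 | ___z[z]y   read z → write y, move stay, go to q1
q1 | ___z[y]y   read y → write x, move stay, go to q1
q1 | ___z[x]y   read x → write z, move left, go to q1
q1 | ___[z]zy   read z → write y, move right, go to q2
q2 | ___y[z]y   read z → write y, move stay, go to q1
q1 | ___y[y]y   read y → write x, move stay, go to q1
q1 | ___y[x]y   read x → write z, move left, go to q1
q1 | ___[y]zy   read y → write x, move stay, go to q1
q1 | ___[x]zy   read x → write z, move left, go to q1
q1 | __[_]zzy   read _ → write _, move left, go to q0
q0 | _[_]_zzy   read _ → write z, move stay, go to q0
q0 | _[z]_zzy   read z → write y, move left, go to q2
q2 | [_]y_zzy   read _ → write y, move right, go to q2
q2 | y[y]_zzy   read y → write y, move right, go to q0
q0 | yy[_]zzy   read _ → write z, move stay, go to q0
q0 | yy[z]zzy   read z → write y, move left, go to q2
q2 | y[y]yzzy   read y → write y, move right, go to q0
q0 | yy[y]zzy
M halts after 20 transitions.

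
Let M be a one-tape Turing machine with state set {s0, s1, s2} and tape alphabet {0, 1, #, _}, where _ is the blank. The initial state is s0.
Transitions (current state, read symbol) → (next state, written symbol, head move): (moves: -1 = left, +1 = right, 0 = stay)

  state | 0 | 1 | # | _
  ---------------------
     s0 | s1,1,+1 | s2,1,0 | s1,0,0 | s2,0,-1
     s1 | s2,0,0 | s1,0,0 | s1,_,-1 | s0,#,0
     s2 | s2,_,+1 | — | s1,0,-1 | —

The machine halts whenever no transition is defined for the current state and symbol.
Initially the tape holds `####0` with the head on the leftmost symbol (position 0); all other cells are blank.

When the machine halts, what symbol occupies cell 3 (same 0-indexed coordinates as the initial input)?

_

state=s0 head=0 tape=[#]###0_   (s0,#)→(s1,0,0)
state=s1 head=0 tape=[0]###0_   (s1,0)→(s2,0,0)
state=s2 head=0 tape=[0]###0_   (s2,0)→(s2,_,+1)
state=s2 head=1 tape=_[#]##0_   (s2,#)→(s1,0,-1)
state=s1 head=0 tape=[_]0##0_   (s1,_)→(s0,#,0)
state=s0 head=0 tape=[#]0##0_   (s0,#)→(s1,0,0)
state=s1 head=0 tape=[0]0##0_   (s1,0)→(s2,0,0)
state=s2 head=0 tape=[0]0##0_   (s2,0)→(s2,_,+1)
state=s2 head=1 tape=_[0]##0_   (s2,0)→(s2,_,+1)
state=s2 head=2 tape=__[#]#0_   (s2,#)→(s1,0,-1)
state=s1 head=1 tape=_[_]0#0_   (s1,_)→(s0,#,0)
state=s0 head=1 tape=_[#]0#0_   (s0,#)→(s1,0,0)
state=s1 head=1 tape=_[0]0#0_   (s1,0)→(s2,0,0)
state=s2 head=1 tape=_[0]0#0_   (s2,0)→(s2,_,+1)
state=s2 head=2 tape=__[0]#0_   (s2,0)→(s2,_,+1)
state=s2 head=3 tape=___[#]0_   (s2,#)→(s1,0,-1)
state=s1 head=2 tape=__[_]00_   (s1,_)→(s0,#,0)
state=s0 head=2 tape=__[#]00_   (s0,#)→(s1,0,0)
state=s1 head=2 tape=__[0]00_   (s1,0)→(s2,0,0)
state=s2 head=2 tape=__[0]00_   (s2,0)→(s2,_,+1)
state=s2 head=3 tape=___[0]0_   (s2,0)→(s2,_,+1)
state=s2 head=4 tape=____[0]_   (s2,0)→(s2,_,+1)
state=s2 head=5 tape=_____[_]
Cell 3 holds _ when M halts.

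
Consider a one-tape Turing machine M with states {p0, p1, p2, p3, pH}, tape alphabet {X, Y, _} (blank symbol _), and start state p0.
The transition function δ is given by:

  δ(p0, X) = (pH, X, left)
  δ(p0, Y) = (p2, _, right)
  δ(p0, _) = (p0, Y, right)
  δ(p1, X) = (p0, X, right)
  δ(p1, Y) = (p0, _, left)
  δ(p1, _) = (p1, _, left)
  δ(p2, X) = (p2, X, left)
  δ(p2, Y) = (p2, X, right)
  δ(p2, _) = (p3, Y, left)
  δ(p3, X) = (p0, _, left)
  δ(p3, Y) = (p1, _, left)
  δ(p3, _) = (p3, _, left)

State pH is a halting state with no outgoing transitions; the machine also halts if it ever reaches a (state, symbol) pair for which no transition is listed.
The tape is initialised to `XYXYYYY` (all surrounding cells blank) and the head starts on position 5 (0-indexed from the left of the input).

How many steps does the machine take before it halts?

24

p0 | XYXYY[Y]Y__   read Y → write _, move right, go to p2
p2 | XYXYY_[Y]__   read Y → write X, move right, go to p2
p2 | XYXYY_X[_]_   read _ → write Y, move left, go to p3
p3 | XYXYY_[X]Y_   read X → write _, move left, go to p0
p0 | XYXYY[_]_Y_   read _ → write Y, move right, go to p0
p0 | XYXYYY[_]Y_   read _ → write Y, move right, go to p0
p0 | XYXYYYY[Y]_   read Y → write _, move right, go to p2
p2 | XYXYYYY_[_]   read _ → write Y, move left, go to p3
p3 | XYXYYYY[_]Y   read _ → write _, move left, go to p3
p3 | XYXYYY[Y]_Y   read Y → write _, move left, go to p1
p1 | XYXYY[Y]__Y   read Y → write _, move left, go to p0
p0 | XYXY[Y]___Y   read Y → write _, move right, go to p2
p2 | XYXY_[_]__Y   read _ → write Y, move left, go to p3
p3 | XYXY[_]Y__Y   read _ → write _, move left, go to p3
p3 | XYX[Y]_Y__Y   read Y → write _, move left, go to p1
p1 | XY[X]__Y__Y   read X → write X, move right, go to p0
p0 | XYX[_]_Y__Y   read _ → write Y, move right, go to p0
p0 | XYXY[_]Y__Y   read _ → write Y, move right, go to p0
p0 | XYXYY[Y]__Y   read Y → write _, move right, go to p2
p2 | XYXYY_[_]_Y   read _ → write Y, move left, go to p3
p3 | XYXYY[_]Y_Y   read _ → write _, move left, go to p3
p3 | XYXY[Y]_Y_Y   read Y → write _, move left, go to p1
p1 | XYX[Y]__Y_Y   read Y → write _, move left, go to p0
p0 | XY[X]___Y_Y   read X → write X, move left, go to pH
pH | X[Y]X___Y_Y
M halts after 24 transitions.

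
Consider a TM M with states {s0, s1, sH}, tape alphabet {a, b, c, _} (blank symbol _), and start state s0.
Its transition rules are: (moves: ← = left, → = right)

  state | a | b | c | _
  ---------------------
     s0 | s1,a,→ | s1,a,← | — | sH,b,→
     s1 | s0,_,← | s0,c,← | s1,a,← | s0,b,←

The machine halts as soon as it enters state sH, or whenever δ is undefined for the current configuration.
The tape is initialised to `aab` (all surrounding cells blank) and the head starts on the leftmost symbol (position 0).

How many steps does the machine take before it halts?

state=s0 head=0 tape=_[a]ab   (s0,a)→(s1,a,→)
state=s1 head=1 tape=_a[a]b   (s1,a)→(s0,_,←)
state=s0 head=0 tape=_[a]_b   (s0,a)→(s1,a,→)
state=s1 head=1 tape=_a[_]b   (s1,_)→(s0,b,←)
state=s0 head=0 tape=_[a]bb   (s0,a)→(s1,a,→)
state=s1 head=1 tape=_a[b]b   (s1,b)→(s0,c,←)
state=s0 head=0 tape=_[a]cb   (s0,a)→(s1,a,→)
state=s1 head=1 tape=_a[c]b   (s1,c)→(s1,a,←)
state=s1 head=0 tape=_[a]ab   (s1,a)→(s0,_,←)
state=s0 head=-1 tape=[_]_ab   (s0,_)→(sH,b,→)
state=sH head=0 tape=b[_]ab
M halts after 10 transitions.

10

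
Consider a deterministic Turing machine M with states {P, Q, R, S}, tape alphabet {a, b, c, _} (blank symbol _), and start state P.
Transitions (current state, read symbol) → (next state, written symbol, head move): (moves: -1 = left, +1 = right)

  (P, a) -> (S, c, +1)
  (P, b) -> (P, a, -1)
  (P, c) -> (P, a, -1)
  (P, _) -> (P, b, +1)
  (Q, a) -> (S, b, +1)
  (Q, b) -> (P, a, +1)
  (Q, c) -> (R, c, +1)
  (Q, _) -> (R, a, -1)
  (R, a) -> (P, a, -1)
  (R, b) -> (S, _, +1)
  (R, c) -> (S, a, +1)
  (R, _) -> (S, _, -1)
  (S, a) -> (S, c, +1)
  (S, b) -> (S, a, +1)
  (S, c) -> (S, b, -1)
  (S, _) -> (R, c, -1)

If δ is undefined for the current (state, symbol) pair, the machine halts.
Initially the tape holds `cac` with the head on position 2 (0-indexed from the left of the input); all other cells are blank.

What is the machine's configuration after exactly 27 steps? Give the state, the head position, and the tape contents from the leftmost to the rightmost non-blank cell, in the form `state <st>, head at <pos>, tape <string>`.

P | _ca[c]__   read c → write a, move -1, go to P
P | _c[a]a__   read a → write c, move +1, go to S
S | _cc[a]__   read a → write c, move +1, go to S
S | _ccc[_]_   read _ → write c, move -1, go to R
R | _cc[c]c_   read c → write a, move +1, go to S
S | _cca[c]_   read c → write b, move -1, go to S
S | _cc[a]b_   read a → write c, move +1, go to S
S | _ccc[b]_   read b → write a, move +1, go to S
S | _ccca[_]   read _ → write c, move -1, go to R
R | _ccc[a]c   read a → write a, move -1, go to P
P | _cc[c]ac   read c → write a, move -1, go to P
P | _c[c]aac   read c → write a, move -1, go to P
P | _[c]aaac   read c → write a, move -1, go to P
P | [_]aaaac   read _ → write b, move +1, go to P
P | b[a]aaac   read a → write c, move +1, go to S
S | bc[a]aac   read a → write c, move +1, go to S
S | bcc[a]ac   read a → write c, move +1, go to S
S | bccc[a]c   read a → write c, move +1, go to S
S | bcccc[c]   read c → write b, move -1, go to S
S | bccc[c]b   read c → write b, move -1, go to S
S | bcc[c]bb   read c → write b, move -1, go to S
S | bc[c]bbb   read c → write b, move -1, go to S
S | b[c]bbbb   read c → write b, move -1, go to S
S | [b]bbbbb   read b → write a, move +1, go to S
S | a[b]bbbb   read b → write a, move +1, go to S
S | aa[b]bbb   read b → write a, move +1, go to S
S | aaa[b]bb   read b → write a, move +1, go to S
S | aaaa[b]b
After 27 steps: state S, head at 3, tape aaaabb.

state S, head at 3, tape aaaabb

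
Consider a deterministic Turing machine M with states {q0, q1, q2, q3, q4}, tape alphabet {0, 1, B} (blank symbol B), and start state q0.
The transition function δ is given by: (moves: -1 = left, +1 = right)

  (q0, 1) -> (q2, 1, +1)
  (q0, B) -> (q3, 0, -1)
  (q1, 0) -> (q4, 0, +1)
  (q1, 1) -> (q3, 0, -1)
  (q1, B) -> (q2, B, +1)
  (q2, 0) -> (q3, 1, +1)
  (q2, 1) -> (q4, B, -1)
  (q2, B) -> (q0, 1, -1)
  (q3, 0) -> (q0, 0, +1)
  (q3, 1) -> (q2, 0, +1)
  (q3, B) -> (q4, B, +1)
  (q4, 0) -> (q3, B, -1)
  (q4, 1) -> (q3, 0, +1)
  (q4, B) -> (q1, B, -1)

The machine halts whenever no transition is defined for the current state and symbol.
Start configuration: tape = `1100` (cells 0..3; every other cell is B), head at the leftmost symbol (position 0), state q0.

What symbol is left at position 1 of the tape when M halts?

state=q0 head=0 tape=[1]100   (q0,1)→(q2,1,+1)
state=q2 head=1 tape=1[1]00   (q2,1)→(q4,B,-1)
state=q4 head=0 tape=[1]B00   (q4,1)→(q3,0,+1)
state=q3 head=1 tape=0[B]00   (q3,B)→(q4,B,+1)
state=q4 head=2 tape=0B[0]0   (q4,0)→(q3,B,-1)
state=q3 head=1 tape=0[B]B0   (q3,B)→(q4,B,+1)
state=q4 head=2 tape=0B[B]0   (q4,B)→(q1,B,-1)
state=q1 head=1 tape=0[B]B0   (q1,B)→(q2,B,+1)
state=q2 head=2 tape=0B[B]0   (q2,B)→(q0,1,-1)
state=q0 head=1 tape=0[B]10   (q0,B)→(q3,0,-1)
state=q3 head=0 tape=[0]010   (q3,0)→(q0,0,+1)
state=q0 head=1 tape=0[0]10
Cell 1 holds 0 when M halts.

0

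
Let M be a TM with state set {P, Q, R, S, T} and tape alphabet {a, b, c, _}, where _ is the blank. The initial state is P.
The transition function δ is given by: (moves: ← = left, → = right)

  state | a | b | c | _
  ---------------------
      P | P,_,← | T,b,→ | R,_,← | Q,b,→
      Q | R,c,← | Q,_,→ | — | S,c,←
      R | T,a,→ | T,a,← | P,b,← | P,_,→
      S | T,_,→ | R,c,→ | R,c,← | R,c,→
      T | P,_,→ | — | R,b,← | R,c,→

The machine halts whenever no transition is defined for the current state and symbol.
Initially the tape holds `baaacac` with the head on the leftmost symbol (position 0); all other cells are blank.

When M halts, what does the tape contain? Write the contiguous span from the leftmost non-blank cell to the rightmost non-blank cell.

cabaacac

P | _[b]aaacac   read b → write b, move →, go to T
T | _b[a]aacac   read a → write _, move →, go to P
P | _b_[a]acac   read a → write _, move ←, go to P
P | _b[_]_acac   read _ → write b, move →, go to Q
Q | _bb[_]acac   read _ → write c, move ←, go to S
S | _b[b]cacac   read b → write c, move →, go to R
R | _bc[c]acac   read c → write b, move ←, go to P
P | _b[c]bacac   read c → write _, move ←, go to R
R | _[b]_bacac   read b → write a, move ←, go to T
T | [_]a_bacac   read _ → write c, move →, go to R
R | c[a]_bacac   read a → write a, move →, go to T
T | ca[_]bacac   read _ → write c, move →, go to R
R | cac[b]acac   read b → write a, move ←, go to T
T | ca[c]aacac   read c → write b, move ←, go to R
R | c[a]baacac   read a → write a, move →, go to T
T | ca[b]aacac
The non-blank tape span at halt is cabaacac.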